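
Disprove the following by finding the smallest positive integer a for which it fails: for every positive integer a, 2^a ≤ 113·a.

a = 11

We need the least positive integer a for which 2^a > 113·a.
For a = 1, 2, 3, 4, 5, 6, 7, 8, 9, 10 the conclusion holds.
a = 11: 2^a = 2048 and 113·a = 1243, so 2048 > 1243.
Hence a = 11 is a counterexample.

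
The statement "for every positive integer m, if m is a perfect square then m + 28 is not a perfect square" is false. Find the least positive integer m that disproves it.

We need the least positive integer m for which m is a perfect square but m + 28 is a perfect square.
The first 5 eligible values, up to m = 25, all satisfy the conclusion.
m = 36: 36 = 6² and 36 + 28 = 64 = 8².
So m = 36 is the smallest counterexample.

m = 36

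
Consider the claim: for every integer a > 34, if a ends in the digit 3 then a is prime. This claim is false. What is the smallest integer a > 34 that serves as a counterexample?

a = 63

A counterexample is any integer a > 34 such that a ends in the digit 3 but a is not prime; we check each in order.
For a = 43, 53 the conclusion holds.
a = 63: 63 ends in 3; 63 = 3 × 21, composite.
Thus a = 63 disproves the claim, and no smaller a works.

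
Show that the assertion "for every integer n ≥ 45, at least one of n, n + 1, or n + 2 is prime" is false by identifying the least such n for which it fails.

n = 48

A counterexample is any integer n ≥ 45 such that n, n + 1, n + 2 are all composite; we check each in order.
For n = 45, 46, 47 the conclusion holds.
n = 48: 48 = 2 × 24; 49 = 7 × 7; 50 = 2 × 25 — all composite.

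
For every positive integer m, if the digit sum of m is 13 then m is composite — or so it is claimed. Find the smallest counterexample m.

We need the least positive integer m for which the digit sum of m is 13 but m is prime.
m = 49: digit sum 13; 49 is composite.
m = 58: digit sum 13; 58 is composite.
m = 67: digit sum 13; 67 is prime, not composite.

m = 67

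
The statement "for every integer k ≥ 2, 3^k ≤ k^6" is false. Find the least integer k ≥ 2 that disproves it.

We need the least integer k ≥ 2 for which 3^k > k^6.
The first 13 eligible values, up to k = 14, all satisfy the conclusion.
k = 15: 3^k = 14348907 and k^6 = 11390625, so 14348907 > 11390625.
Thus k = 15 disproves the claim, and no smaller k works.

k = 15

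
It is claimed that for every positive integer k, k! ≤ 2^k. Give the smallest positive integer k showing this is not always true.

k = 4

A counterexample is any positive integer k such that k! > 2^k; we check each in order.
k = 1: k! = 1 and 2^k = 2, so 1 ≤ 2.
k = 2: k! = 2 and 2^k = 4, so 2 ≤ 4.
k = 3: k! = 6 and 2^k = 8, so 6 ≤ 8.
k = 4: k! = 24 and 2^k = 16, so 24 > 16.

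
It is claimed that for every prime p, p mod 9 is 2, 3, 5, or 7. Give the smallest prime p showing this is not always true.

p = 13

We need the least prime p for which the claim fails.
For p = 2, 3, 5, 7, 11 the conclusion holds.
p = 13: 13 mod 9 = 4 — not in {2, 3, 5, 7}.
So p = 13 is the smallest counterexample.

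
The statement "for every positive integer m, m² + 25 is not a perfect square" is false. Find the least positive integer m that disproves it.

m = 12

For m = 1, 2, 3, 4, …, 9, 10, 11 the conclusion holds.
m = 12: 12² + 25 = 169 = 13², a perfect square.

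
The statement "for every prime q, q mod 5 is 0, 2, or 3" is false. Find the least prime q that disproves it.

q = 11

Check each prime q in order until the claim fails.
For q = 2, 3, 5, 7 the conclusion holds.
q = 11: 11 mod 5 = 1 — not in {0, 2, 3}.
So q = 11 is the smallest counterexample.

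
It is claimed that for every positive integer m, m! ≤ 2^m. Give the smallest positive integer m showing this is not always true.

A counterexample is any positive integer m such that m! > 2^m; we check each in order.
m = 1: m! = 1 and 2^m = 2, so 1 ≤ 2.
m = 2: m! = 2 and 2^m = 4, so 2 ≤ 4.
m = 3: m! = 6 and 2^m = 8, so 6 ≤ 8.
m = 4: m! = 24 and 2^m = 16, so 24 > 16.

m = 4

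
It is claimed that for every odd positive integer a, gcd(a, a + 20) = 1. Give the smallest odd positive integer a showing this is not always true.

a = 5

Check each odd positive integer a in order until gcd(a, a + 20) > 1.
a = 1: gcd(1, 21) = 1.
a = 3: gcd(3, 23) = 1.
a = 5: gcd(5, 25) = 5.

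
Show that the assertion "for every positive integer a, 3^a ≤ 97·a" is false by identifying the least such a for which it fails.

Check each positive integer a in order until 3^a > 97·a.
For a = 1, 2, 3, 4, 5 the conclusion holds.
a = 6: 3^a = 729 and 97·a = 582, so 729 > 582.

a = 6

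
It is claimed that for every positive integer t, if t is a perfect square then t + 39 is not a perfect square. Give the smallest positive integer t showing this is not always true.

A counterexample is any positive integer t such that t is a perfect square but t + 39 is a perfect square; we check each in order.
For t = 1, 4, 9, 16 the conclusion holds.
t = 25: 25 = 5² and 25 + 39 = 64 = 8².
Hence t = 25 is a counterexample.

t = 25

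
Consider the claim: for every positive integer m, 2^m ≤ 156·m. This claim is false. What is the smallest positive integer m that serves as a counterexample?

m = 11

For m = 1, 2, 3, 4, 5, 6, 7, 8, 9, 10 the conclusion holds.
m = 11: 2^m = 2048 and 156·m = 1716, so 2048 > 1716.
Thus m = 11 disproves the claim, and no smaller m works.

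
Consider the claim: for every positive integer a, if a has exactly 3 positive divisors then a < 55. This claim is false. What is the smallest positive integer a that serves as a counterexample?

a = 121

The first 4 eligible values, up to a = 49, all satisfy the conclusion.
a = 121: τ(121) = 3; 121 ≥ 55.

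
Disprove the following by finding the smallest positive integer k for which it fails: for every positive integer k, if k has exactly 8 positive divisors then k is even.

k = 105

Check each positive integer k in order until k has exactly 8 positive divisors but k is odd.
For k = 24, 30, 40, 42, …, 88, 102, 104 the conclusion holds.
k = 105: divisors of 105: 1, 3, 5, 7, 15, 21, 35, 105; 105 is odd.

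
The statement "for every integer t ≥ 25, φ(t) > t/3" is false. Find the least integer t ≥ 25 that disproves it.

t = 30

A counterexample is any integer t ≥ 25 such that the claim fails; we check each in order.
The first 5 eligible values, up to t = 29, all satisfy the conclusion.
t = 30: φ(30) = 8 and 30/3 = 10, so φ(30) ≤ 30/3.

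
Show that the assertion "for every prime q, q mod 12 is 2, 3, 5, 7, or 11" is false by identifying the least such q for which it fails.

We need the least prime q for which the claim fails.
The first 5 eligible values, up to q = 11, all satisfy the conclusion.
q = 13: 13 mod 12 = 1 — not in {2, 3, 5, 7, 11}.
Thus q = 13 disproves the claim, and no smaller q works.

q = 13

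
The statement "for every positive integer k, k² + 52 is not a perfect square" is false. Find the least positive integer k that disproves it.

We need the least positive integer k for which k² + 52 is a perfect square.
For k = 1, 2, 3, 4, …, 9, 10, 11 the conclusion holds.
k = 12: 12² + 52 = 196 = 14², a perfect square.
So k = 12 is the smallest counterexample.

k = 12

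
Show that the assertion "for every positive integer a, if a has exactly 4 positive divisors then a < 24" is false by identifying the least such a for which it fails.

Check each positive integer a in order until a has exactly 4 positive divisors but the claim fails.
The first 7 eligible values, up to a = 22, all satisfy the conclusion.
a = 26: τ(26) = 4; 26 ≥ 24.

a = 26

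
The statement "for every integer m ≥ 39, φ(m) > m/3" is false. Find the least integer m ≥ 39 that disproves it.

m = 42

m = 39: φ(39) = 24 and 39/3 = 13, so φ(39) > 39/3.
m = 40: φ(40) = 16 and 40/3 = 40/3, so φ(40) > 40/3.
m = 41: φ(41) = 40 and 41/3 = 41/3, so φ(41) > 41/3.
m = 42: φ(42) = 12 and 42/3 = 14, so φ(42) ≤ 42/3.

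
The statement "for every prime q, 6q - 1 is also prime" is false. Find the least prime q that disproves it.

We need the least prime q for which 6q - 1 is not prime.
For q = 2, 3, 5, 7 the conclusion holds.
q = 11: 6q - 1 = 65 = 5 × 13, not prime.

q = 11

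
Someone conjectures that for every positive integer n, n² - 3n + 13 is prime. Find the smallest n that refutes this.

Check each positive integer n in order until n² - 3n + 13 is not prime.
For n = 1, 2, 3, 4, …, 9, 10, 11 the conclusion holds.
n = 12: n² - 3n + 13 = 121 = 11 × 11, composite.

n = 12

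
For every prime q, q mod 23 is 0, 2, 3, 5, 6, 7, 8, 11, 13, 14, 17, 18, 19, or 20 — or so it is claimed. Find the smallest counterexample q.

q = 47

A counterexample is any prime q such that the claim fails; we check each in order.
The first 14 eligible values, up to q = 43, all satisfy the conclusion.
q = 47: 47 mod 23 = 1 — not in {0, 2, 3, 5, 6, 7, 8, 11, 13, 14, 17, 18, 19, 20}.
So q = 47 is the smallest counterexample.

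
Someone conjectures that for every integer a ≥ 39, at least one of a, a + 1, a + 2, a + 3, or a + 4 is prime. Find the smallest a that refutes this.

A counterexample is any integer a ≥ 39 such that a, a + 1, a + 2, a + 3, a + 4 are all composite; we check each in order.
The first 9 eligible values, up to a = 47, all satisfy the conclusion.
a = 48: 48 = 2 × 24; 49 = 7 × 7; 50 = 2 × 25; 51 = 3 × 17; 52 = 2 × 26 — all composite.
Hence a = 48 is a counterexample.

a = 48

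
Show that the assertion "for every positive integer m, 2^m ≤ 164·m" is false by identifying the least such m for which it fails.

m = 11

For m = 1, 2, 3, 4, 5, 6, 7, 8, 9, 10 the conclusion holds.
m = 11: 2^m = 2048 and 164·m = 1804, so 2048 > 1804.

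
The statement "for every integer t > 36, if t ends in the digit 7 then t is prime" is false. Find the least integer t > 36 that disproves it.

We need the least integer t > 36 for which t ends in the digit 7 but t is not prime.
t = 37: 37 ends in 7 and is prime.
t = 47: 47 ends in 7 and is prime.
t = 57: 57 ends in 7; 57 = 3 × 19, composite.
So t = 57 is the smallest counterexample.

t = 57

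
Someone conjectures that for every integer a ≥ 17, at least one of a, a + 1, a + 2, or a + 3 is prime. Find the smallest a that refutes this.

Check each integer a ≥ 17 in order until a, a + 1, a + 2, a + 3 are all composite.
a = 17: 17 is prime.
a = 18: 19 is prime.
a = 19: 19 is prime.
a = 20: 23 is prime.
a = 21: 23 is prime.
a = 22: 23 is prime.
a = 23: 23 is prime.
a = 24: 24 = 2 × 12; 25 = 5 × 5; 26 = 2 × 13; 27 = 3 × 9 — all composite.

a = 24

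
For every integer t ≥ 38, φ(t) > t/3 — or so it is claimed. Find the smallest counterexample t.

t = 42

A counterexample is any integer t ≥ 38 such that the claim fails; we check each in order.
For t = 38, 39, 40, 41 the conclusion holds.
t = 42: φ(42) = 12 and 42/3 = 14, so φ(42) ≤ 42/3.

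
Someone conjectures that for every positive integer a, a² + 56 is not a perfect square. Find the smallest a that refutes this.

a = 5

Check each positive integer a in order until a² + 56 is a perfect square.
a = 1: 1² + 56 = 57, not a perfect square.
a = 2: 2² + 56 = 60, not a perfect square.
a = 3: 3² + 56 = 65, not a perfect square.
a = 4: 4² + 56 = 72, not a perfect square.
a = 5: 5² + 56 = 81 = 9², a perfect square.
Thus a = 5 disproves the claim, and no smaller a works.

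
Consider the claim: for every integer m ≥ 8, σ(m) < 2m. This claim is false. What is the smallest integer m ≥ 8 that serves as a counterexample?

m = 12

We need the least integer m ≥ 8 for which the claim fails.
For m = 8, 9, 10, 11 the conclusion holds.
m = 12: σ(12) = 28; 28 ≥ 24.
Hence m = 12 is a counterexample.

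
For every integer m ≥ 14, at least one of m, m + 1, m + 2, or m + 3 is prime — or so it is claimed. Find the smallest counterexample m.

m = 24

We need the least integer m ≥ 14 for which m, m + 1, m + 2, m + 3 are all composite.
For m = 14, 15, 16, 17, 18, 19, 20, 21, 22, 23 the conclusion holds.
m = 24: 24 = 2 × 12; 25 = 5 × 5; 26 = 2 × 13; 27 = 3 × 9 — all composite.
Thus m = 24 disproves the claim, and no smaller m works.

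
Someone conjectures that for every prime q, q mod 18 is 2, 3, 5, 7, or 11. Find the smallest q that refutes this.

We need the least prime q for which the claim fails.
The first 5 eligible values, up to q = 11, all satisfy the conclusion.
q = 13: 13 mod 18 = 13 — not in {2, 3, 5, 7, 11}.

q = 13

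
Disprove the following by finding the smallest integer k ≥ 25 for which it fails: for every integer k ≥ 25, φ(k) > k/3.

k = 30

A counterexample is any integer k ≥ 25 such that the claim fails; we check each in order.
The first 5 eligible values, up to k = 29, all satisfy the conclusion.
k = 30: φ(30) = 8 and 30/3 = 10, so φ(30) ≤ 30/3.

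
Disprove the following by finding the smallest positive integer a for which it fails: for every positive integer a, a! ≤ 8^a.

a = 20

Check each positive integer a in order until a! > 8^a.
The first 19 eligible values, up to a = 19, all satisfy the conclusion.
a = 20: a! = 2432902008176640000 and 8^a = 1152921504606846976, so 2432902008176640000 > 1152921504606846976.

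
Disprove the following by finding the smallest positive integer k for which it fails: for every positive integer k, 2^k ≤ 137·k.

We need the least positive integer k for which 2^k > 137·k.
For k = 1, 2, 3, 4, 5, 6, 7, 8, 9, 10 the conclusion holds.
k = 11: 2^k = 2048 and 137·k = 1507, so 2048 > 1507.

k = 11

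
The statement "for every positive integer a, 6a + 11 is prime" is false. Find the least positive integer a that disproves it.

A counterexample is any positive integer a such that 6a + 11 is not prime; we check each in order.
a = 1: 6a + 11 = 17, prime.
a = 2: 6a + 11 = 23, prime.
a = 3: 6a + 11 = 29, prime.
a = 4: 6a + 11 = 35 = 5 × 7, composite.
So a = 4 is the smallest counterexample.

a = 4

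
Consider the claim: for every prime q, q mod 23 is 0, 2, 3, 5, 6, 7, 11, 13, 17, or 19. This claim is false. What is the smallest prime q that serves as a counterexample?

For q = 2, 3, 5, 7, 11, 13, 17, 19, 23, 29 the conclusion holds.
q = 31: 31 mod 23 = 8 — not in {0, 2, 3, 5, 6, 7, 11, 13, 17, 19}.
So q = 31 is the smallest counterexample.

q = 31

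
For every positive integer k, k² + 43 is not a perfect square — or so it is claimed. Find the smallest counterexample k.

k = 21

A counterexample is any positive integer k such that k² + 43 is a perfect square; we check each in order.
For k = 1, 2, 3, 4, …, 18, 19, 20 the conclusion holds.
k = 21: 21² + 43 = 484 = 22², a perfect square.
Thus k = 21 disproves the claim, and no smaller k works.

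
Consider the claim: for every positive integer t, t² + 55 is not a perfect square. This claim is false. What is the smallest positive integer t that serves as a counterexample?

t = 3

Check each positive integer t in order until t² + 55 is a perfect square.
t = 1: 1² + 55 = 56, not a perfect square.
t = 2: 2² + 55 = 59, not a perfect square.
t = 3: 3² + 55 = 64 = 8², a perfect square.
So t = 3 is the smallest counterexample.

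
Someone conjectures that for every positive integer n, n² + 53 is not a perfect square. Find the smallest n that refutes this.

We need the least positive integer n for which n² + 53 is a perfect square.
For n = 1, 2, 3, 4, …, 23, 24, 25 the conclusion holds.
n = 26: 26² + 53 = 729 = 27², a perfect square.
Hence n = 26 is a counterexample.

n = 26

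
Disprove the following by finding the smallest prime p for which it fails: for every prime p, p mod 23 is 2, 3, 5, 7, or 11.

p = 13

We need the least prime p for which the claim fails.
For p = 2, 3, 5, 7, 11 the conclusion holds.
p = 13: 13 mod 23 = 13 — not in {2, 3, 5, 7, 11}.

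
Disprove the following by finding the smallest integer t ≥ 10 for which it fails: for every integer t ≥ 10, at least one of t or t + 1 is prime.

t = 14

Check each integer t ≥ 10 in order until t, t + 1 are both composite.
For t = 10, 11, 12, 13 the conclusion holds.
t = 14: 14 = 2 × 7; 15 = 3 × 5 — both composite.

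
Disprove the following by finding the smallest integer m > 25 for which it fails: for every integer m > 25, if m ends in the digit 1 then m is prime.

m = 51

We need the least integer m > 25 for which m ends in the digit 1 but m is not prime.
For m = 31, 41 the conclusion holds.
m = 51: 51 ends in 1; 51 = 3 × 17, composite.
Hence m = 51 is a counterexample.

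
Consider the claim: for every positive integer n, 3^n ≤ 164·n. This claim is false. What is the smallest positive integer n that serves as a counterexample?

n = 7

Check each positive integer n in order until 3^n > 164·n.
n = 1: 3^n = 3 and 164·n = 164, so 3 ≤ 164.
n = 2: 3^n = 9 and 164·n = 328, so 9 ≤ 328.
n = 3: 3^n = 27 and 164·n = 492, so 27 ≤ 492.
n = 4: 3^n = 81 and 164·n = 656, so 81 ≤ 656.
n = 5: 3^n = 243 and 164·n = 820, so 243 ≤ 820.
n = 6: 3^n = 729 and 164·n = 984, so 729 ≤ 984.
n = 7: 3^n = 2187 and 164·n = 1148, so 2187 > 1148.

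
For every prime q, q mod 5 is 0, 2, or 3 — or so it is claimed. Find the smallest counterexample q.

q = 11

Check each prime q in order until the claim fails.
q = 2: 2 mod 5 = 2.
q = 3: 3 mod 5 = 3.
q = 5: 5 mod 5 = 0.
q = 7: 7 mod 5 = 2.
q = 11: 11 mod 5 = 1 — not in {0, 2, 3}.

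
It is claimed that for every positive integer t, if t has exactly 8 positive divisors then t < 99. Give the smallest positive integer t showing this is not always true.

A counterexample is any positive integer t such that t has exactly 8 positive divisors but the claim fails; we check each in order.
The first 10 eligible values, up to t = 88, all satisfy the conclusion.
t = 102: τ(102) = 8; 102 ≥ 99.

t = 102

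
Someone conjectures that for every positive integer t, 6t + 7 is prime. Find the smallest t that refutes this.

For t = 1, 2 the conclusion holds.
t = 3: 6t + 7 = 25 = 5 × 5, composite.
Hence t = 3 is a counterexample.

t = 3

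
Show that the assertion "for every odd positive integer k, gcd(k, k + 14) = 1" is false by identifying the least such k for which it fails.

k = 7

k = 1: gcd(1, 15) = 1.
k = 3: gcd(3, 17) = 1.
k = 5: gcd(5, 19) = 1.
k = 7: gcd(7, 21) = 7.
So k = 7 is the smallest counterexample.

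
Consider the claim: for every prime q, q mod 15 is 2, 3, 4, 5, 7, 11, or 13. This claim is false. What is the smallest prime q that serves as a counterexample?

A counterexample is any prime q such that the claim fails; we check each in order.
q = 2: 2 mod 15 = 2.
q = 3: 3 mod 15 = 3.
q = 5: 5 mod 15 = 5.
q = 7: 7 mod 15 = 7.
q = 11: 11 mod 15 = 11.
q = 13: 13 mod 15 = 13.
q = 17: 17 mod 15 = 2.
q = 19: 19 mod 15 = 4.
q = 23: 23 mod 15 = 8 — not in {2, 3, 4, 5, 7, 11, 13}.

q = 23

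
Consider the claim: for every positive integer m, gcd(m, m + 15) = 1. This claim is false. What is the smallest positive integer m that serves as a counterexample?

m = 3

A counterexample is any positive integer m such that gcd(m, m + 15) > 1; we check each in order.
m = 1: gcd(1, 16) = 1.
m = 2: gcd(2, 17) = 1.
m = 3: gcd(3, 18) = 3.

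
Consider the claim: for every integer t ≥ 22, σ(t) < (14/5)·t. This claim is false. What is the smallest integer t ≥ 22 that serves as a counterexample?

t = 60

For t = 22, 23, 24, 25, …, 57, 58, 59 the conclusion holds.
t = 60: σ(60) = 168; 168 ≥ 168.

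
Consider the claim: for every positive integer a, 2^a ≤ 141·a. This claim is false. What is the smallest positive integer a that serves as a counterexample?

a = 11

A counterexample is any positive integer a such that 2^a > 141·a; we check each in order.
For a = 1, 2, 3, 4, 5, 6, 7, 8, 9, 10 the conclusion holds.
a = 11: 2^a = 2048 and 141·a = 1551, so 2048 > 1551.
So a = 11 is the smallest counterexample.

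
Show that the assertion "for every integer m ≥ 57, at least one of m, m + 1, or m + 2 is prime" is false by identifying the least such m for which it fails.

We need the least integer m ≥ 57 for which m, m + 1, m + 2 are all composite.
m = 57: 59 is prime.
m = 58: 59 is prime.
m = 59: 59 is prime.
m = 60: 61 is prime.
m = 61: 61 is prime.
m = 62: 62 = 2 × 31; 63 = 3 × 21; 64 = 2 × 32 — all composite.

m = 62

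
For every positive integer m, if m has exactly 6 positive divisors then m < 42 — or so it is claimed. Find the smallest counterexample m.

m = 44

A counterexample is any positive integer m such that m has exactly 6 positive divisors but the claim fails; we check each in order.
The first 5 eligible values, up to m = 32, all satisfy the conclusion.
m = 44: τ(44) = 6; 44 ≥ 42.
So m = 44 is the smallest counterexample.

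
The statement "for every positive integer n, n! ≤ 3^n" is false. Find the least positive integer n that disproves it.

n = 7

We need the least positive integer n for which n! > 3^n.
n = 1: n! = 1 and 3^n = 3, so 1 ≤ 3.
n = 2: n! = 2 and 3^n = 9, so 2 ≤ 9.
n = 3: n! = 6 and 3^n = 27, so 6 ≤ 27.
n = 4: n! = 24 and 3^n = 81, so 24 ≤ 81.
n = 5: n! = 120 and 3^n = 243, so 120 ≤ 243.
n = 6: n! = 720 and 3^n = 729, so 720 ≤ 729.
n = 7: n! = 5040 and 3^n = 2187, so 5040 > 2187.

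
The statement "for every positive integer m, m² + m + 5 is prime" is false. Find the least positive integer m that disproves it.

m = 4

Check each positive integer m in order until m² + m + 5 is not prime.
m = 1: m² + m + 5 = 7, prime.
m = 2: m² + m + 5 = 11, prime.
m = 3: m² + m + 5 = 17, prime.
m = 4: m² + m + 5 = 25 = 5 × 5, composite.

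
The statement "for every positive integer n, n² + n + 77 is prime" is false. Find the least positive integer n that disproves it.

We need the least positive integer n for which n² + n + 77 is not prime.
The first 5 eligible values, up to n = 5, all satisfy the conclusion.
n = 6: n² + n + 77 = 119 = 7 × 17, composite.

n = 6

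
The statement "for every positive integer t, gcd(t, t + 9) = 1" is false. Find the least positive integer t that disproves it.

t = 3

Check each positive integer t in order until gcd(t, t + 9) > 1.
For t = 1, 2 the conclusion holds.
t = 3: gcd(3, 12) = 3.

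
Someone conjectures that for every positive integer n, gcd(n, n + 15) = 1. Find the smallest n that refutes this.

For n = 1, 2 the conclusion holds.
n = 3: gcd(3, 18) = 3.

n = 3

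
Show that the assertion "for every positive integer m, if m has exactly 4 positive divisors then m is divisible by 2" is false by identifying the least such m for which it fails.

m = 15

We need the least positive integer m for which m has exactly 4 positive divisors but m is not divisible by 2.
m = 6: τ(6) = 4; 6 mod 2 = 0.
m = 8: τ(8) = 4; 8 mod 2 = 0.
m = 10: τ(10) = 4; 10 mod 2 = 0.
m = 14: τ(14) = 4; 14 mod 2 = 0.
m = 15: τ(15) = 4; 15 mod 2 = 1.
Thus m = 15 disproves the claim, and no smaller m works.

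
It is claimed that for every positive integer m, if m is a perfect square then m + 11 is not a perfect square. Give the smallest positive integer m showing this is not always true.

We need the least positive integer m for which m is a perfect square but m + 11 is a perfect square.
m = 1: 1 + 11 = 12, not a perfect square.
m = 4: 4 + 11 = 15, not a perfect square.
m = 9: 9 + 11 = 20, not a perfect square.
m = 16: 16 + 11 = 27, not a perfect square.
m = 25: 25 = 5² and 25 + 11 = 36 = 6².

m = 25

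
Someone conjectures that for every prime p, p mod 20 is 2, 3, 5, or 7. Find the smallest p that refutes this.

p = 11

The first 4 eligible values, up to p = 7, all satisfy the conclusion.
p = 11: 11 mod 20 = 11 — not in {2, 3, 5, 7}.
So p = 11 is the smallest counterexample.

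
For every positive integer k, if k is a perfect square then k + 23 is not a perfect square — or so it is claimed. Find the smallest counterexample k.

k = 121

The first 10 eligible values, up to k = 100, all satisfy the conclusion.
k = 121: 121 = 11² and 121 + 23 = 144 = 12².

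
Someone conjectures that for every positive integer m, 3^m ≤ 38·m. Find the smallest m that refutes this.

Check each positive integer m in order until 3^m > 38·m.
For m = 1, 2, 3, 4 the conclusion holds.
m = 5: 3^m = 243 and 38·m = 190, so 243 > 190.

m = 5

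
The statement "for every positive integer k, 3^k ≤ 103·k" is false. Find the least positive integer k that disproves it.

Check each positive integer k in order until 3^k > 103·k.
k = 1: 3^k = 3 and 103·k = 103, so 3 ≤ 103.
k = 2: 3^k = 9 and 103·k = 206, so 9 ≤ 206.
k = 3: 3^k = 27 and 103·k = 309, so 27 ≤ 309.
k = 4: 3^k = 81 and 103·k = 412, so 81 ≤ 412.
k = 5: 3^k = 243 and 103·k = 515, so 243 ≤ 515.
k = 6: 3^k = 729 and 103·k = 618, so 729 > 618.

k = 6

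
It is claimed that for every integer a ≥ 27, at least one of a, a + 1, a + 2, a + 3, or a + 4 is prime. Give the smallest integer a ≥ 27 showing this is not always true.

a = 32

We need the least integer a ≥ 27 for which a, a + 1, a + 2, a + 3, a + 4 are all composite.
a = 27: 29 is prime.
a = 28: 29 is prime.
a = 29: 29 is prime.
a = 30: 31 is prime.
a = 31: 31 is prime.
a = 32: 32 = 2 × 16; 33 = 3 × 11; 34 = 2 × 17; 35 = 5 × 7; 36 = 2 × 18 — all composite.
Thus a = 32 disproves the claim, and no smaller a works.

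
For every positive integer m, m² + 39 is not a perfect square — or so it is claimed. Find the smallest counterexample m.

We need the least positive integer m for which m² + 39 is a perfect square.
For m = 1, 2, 3, 4 the conclusion holds.
m = 5: 5² + 39 = 64 = 8², a perfect square.
So m = 5 is the smallest counterexample.

m = 5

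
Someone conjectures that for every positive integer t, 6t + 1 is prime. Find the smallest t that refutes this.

t = 4

A counterexample is any positive integer t such that 6t + 1 is not prime; we check each in order.
t = 1: 6t + 1 = 7, prime.
t = 2: 6t + 1 = 13, prime.
t = 3: 6t + 1 = 19, prime.
t = 4: 6t + 1 = 25 = 5 × 5, composite.
So t = 4 is the smallest counterexample.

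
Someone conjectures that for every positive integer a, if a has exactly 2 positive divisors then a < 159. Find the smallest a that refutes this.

a = 163

For a = 2, 3, 5, 7, …, 149, 151, 157 the conclusion holds.
a = 163: τ(163) = 2; 163 ≥ 159.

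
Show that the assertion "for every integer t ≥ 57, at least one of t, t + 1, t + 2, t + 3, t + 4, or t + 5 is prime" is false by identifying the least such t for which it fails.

t = 90

We need the least integer t ≥ 57 for which t, t + 1, t + 2, t + 3, t + 4, t + 5 are all composite.
The first 33 eligible values, up to t = 89, all satisfy the conclusion.
t = 90: 90 = 2 × 45; 91 = 7 × 13; 92 = 2 × 46; 93 = 3 × 31; 94 = 2 × 47; 95 = 5 × 19 — all composite.
Thus t = 90 disproves the claim, and no smaller t works.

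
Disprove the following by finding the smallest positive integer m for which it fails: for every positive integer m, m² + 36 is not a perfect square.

A counterexample is any positive integer m such that m² + 36 is a perfect square; we check each in order.
m = 1: 1² + 36 = 37, not a perfect square.
m = 2: 2² + 36 = 40, not a perfect square.
m = 3: 3² + 36 = 45, not a perfect square.
m = 4: 4² + 36 = 52, not a perfect square.
m = 5: 5² + 36 = 61, not a perfect square.
m = 6: 6² + 36 = 72, not a perfect square.
m = 7: 7² + 36 = 85, not a perfect square.
m = 8: 8² + 36 = 100 = 10², a perfect square.
Hence m = 8 is a counterexample.

m = 8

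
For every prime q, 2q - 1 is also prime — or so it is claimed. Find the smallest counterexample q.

q = 5

q = 2: 2q - 1 = 3, prime.
q = 3: 2q - 1 = 5, prime.
q = 5: 2q - 1 = 9 = 3 × 3, not prime.
Hence q = 5 is a counterexample.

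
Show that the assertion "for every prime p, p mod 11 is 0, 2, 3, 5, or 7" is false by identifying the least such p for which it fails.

p = 17

Check each prime p in order until the claim fails.
For p = 2, 3, 5, 7, 11, 13 the conclusion holds.
p = 17: 17 mod 11 = 6 — not in {0, 2, 3, 5, 7}.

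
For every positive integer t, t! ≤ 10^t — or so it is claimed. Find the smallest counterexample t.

Check each positive integer t in order until t! > 10^t.
For t = 1, 2, 3, 4, …, 22, 23, 24 the conclusion holds.
t = 25: t! = 15511210043330985984000000 and 10^t = 10000000000000000000000000, so 15511210043330985984000000 > 10000000000000000000000000.
Thus t = 25 disproves the claim, and no smaller t works.

t = 25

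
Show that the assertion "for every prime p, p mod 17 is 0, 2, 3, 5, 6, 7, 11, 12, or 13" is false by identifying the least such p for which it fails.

For p = 2, 3, 5, 7, 11, 13, 17, 19, 23, 29 the conclusion holds.
p = 31: 31 mod 17 = 14 — not in {0, 2, 3, 5, 6, 7, 11, 12, 13}.

p = 31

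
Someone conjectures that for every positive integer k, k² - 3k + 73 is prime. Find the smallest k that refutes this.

We need the least positive integer k for which k² - 3k + 73 is not prime.
k = 1: k² - 3k + 73 = 71, prime.
k = 2: k² - 3k + 73 = 71, prime.
k = 3: k² - 3k + 73 = 73, prime.
k = 4: k² - 3k + 73 = 77 = 7 × 11, composite.

k = 4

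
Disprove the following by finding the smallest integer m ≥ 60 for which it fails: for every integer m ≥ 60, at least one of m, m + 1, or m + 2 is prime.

m = 62

m = 60: 61 is prime.
m = 61: 61 is prime.
m = 62: 62 = 2 × 31; 63 = 3 × 21; 64 = 2 × 32 — all composite.
Thus m = 62 disproves the claim, and no smaller m works.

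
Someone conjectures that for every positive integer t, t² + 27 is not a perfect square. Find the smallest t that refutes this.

t = 3

We need the least positive integer t for which t² + 27 is a perfect square.
t = 1: 1² + 27 = 28, not a perfect square.
t = 2: 2² + 27 = 31, not a perfect square.
t = 3: 3² + 27 = 36 = 6², a perfect square.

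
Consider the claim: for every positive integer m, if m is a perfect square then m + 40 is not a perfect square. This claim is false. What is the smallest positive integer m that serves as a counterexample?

m = 9

m = 1: 1 + 40 = 41, not a perfect square.
m = 4: 4 + 40 = 44, not a perfect square.
m = 9: 9 = 3² and 9 + 40 = 49 = 7².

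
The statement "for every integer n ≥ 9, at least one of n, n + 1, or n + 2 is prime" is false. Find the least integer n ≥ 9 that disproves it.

A counterexample is any integer n ≥ 9 such that n, n + 1, n + 2 are all composite; we check each in order.
For n = 9, 10, 11, 12, 13 the conclusion holds.
n = 14: 14 = 2 × 7; 15 = 3 × 5; 16 = 2 × 8 — all composite.
Thus n = 14 disproves the claim, and no smaller n works.

n = 14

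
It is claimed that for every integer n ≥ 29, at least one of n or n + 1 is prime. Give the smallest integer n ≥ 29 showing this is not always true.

n = 32

We need the least integer n ≥ 29 for which n, n + 1 are both composite.
For n = 29, 30, 31 the conclusion holds.
n = 32: 32 = 2 × 16; 33 = 3 × 11 — both composite.
Hence n = 32 is a counterexample.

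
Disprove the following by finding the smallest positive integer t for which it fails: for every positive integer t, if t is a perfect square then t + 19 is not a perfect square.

t = 81

Check each positive integer t in order until t is a perfect square but t + 19 is a perfect square.
For t = 1, 4, 9, 16, 25, 36, 49, 64 the conclusion holds.
t = 81: 81 = 9² and 81 + 19 = 100 = 10².
So t = 81 is the smallest counterexample.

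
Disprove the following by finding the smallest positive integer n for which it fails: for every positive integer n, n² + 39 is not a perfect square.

We need the least positive integer n for which n² + 39 is a perfect square.
For n = 1, 2, 3, 4 the conclusion holds.
n = 5: 5² + 39 = 64 = 8², a perfect square.

n = 5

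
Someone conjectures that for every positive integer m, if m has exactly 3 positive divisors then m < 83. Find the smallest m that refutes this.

m = 121

A counterexample is any positive integer m such that m has exactly 3 positive divisors but the claim fails; we check each in order.
The first 4 eligible values, up to m = 49, all satisfy the conclusion.
m = 121: τ(121) = 3; 121 ≥ 83.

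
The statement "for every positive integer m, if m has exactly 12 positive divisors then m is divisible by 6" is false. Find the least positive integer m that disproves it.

Check each positive integer m in order until m has exactly 12 positive divisors but m is not divisible by 6.
m = 60: τ(60) = 12; 60 mod 6 = 0.
m = 72: τ(72) = 12; 72 mod 6 = 0.
m = 84: τ(84) = 12; 84 mod 6 = 0.
m = 90: τ(90) = 12; 90 mod 6 = 0.
m = 96: τ(96) = 12; 96 mod 6 = 0.
m = 108: τ(108) = 12; 108 mod 6 = 0.
m = 126: τ(126) = 12; 126 mod 6 = 0.
m = 132: τ(132) = 12; 132 mod 6 = 0.
m = 140: τ(140) = 12; 140 mod 6 = 2.
So m = 140 is the smallest counterexample.

m = 140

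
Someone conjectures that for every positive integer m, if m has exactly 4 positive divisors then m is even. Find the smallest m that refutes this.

We need the least positive integer m for which m has exactly 4 positive divisors but m is odd.
m = 6: divisors of 6: 1, 2, 3, 6; 6 is even.
m = 8: divisors of 8: 1, 2, 4, 8; 8 is even.
m = 10: divisors of 10: 1, 2, 5, 10; 10 is even.
m = 14: divisors of 14: 1, 2, 7, 14; 14 is even.
m = 15: divisors of 15: 1, 3, 5, 15; 15 is odd.

m = 15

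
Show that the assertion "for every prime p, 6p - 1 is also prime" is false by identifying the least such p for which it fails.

Check each prime p in order until 6p - 1 is not prime.
p = 2: 6p - 1 = 11, prime.
p = 3: 6p - 1 = 17, prime.
p = 5: 6p - 1 = 29, prime.
p = 7: 6p - 1 = 41, prime.
p = 11: 6p - 1 = 65 = 5 × 13, not prime.

p = 11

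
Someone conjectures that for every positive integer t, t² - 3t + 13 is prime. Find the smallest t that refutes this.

We need the least positive integer t for which t² - 3t + 13 is not prime.
For t = 1, 2, 3, 4, …, 9, 10, 11 the conclusion holds.
t = 12: t² - 3t + 13 = 121 = 11 × 11, composite.

t = 12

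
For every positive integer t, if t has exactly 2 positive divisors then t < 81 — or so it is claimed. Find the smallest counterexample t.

t = 83

We need the least positive integer t for which t has exactly 2 positive divisors but the claim fails.
The first 22 eligible values, up to t = 79, all satisfy the conclusion.
t = 83: τ(83) = 2; 83 ≥ 81.
Hence t = 83 is a counterexample.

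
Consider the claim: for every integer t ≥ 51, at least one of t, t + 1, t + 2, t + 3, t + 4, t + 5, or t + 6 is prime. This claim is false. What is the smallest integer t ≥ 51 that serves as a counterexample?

We need the least integer t ≥ 51 for which t, t + 1, t + 2, t + 3, t + 4, t + 5, t + 6 are all composite.
For t = 51, 52, 53, 54, …, 87, 88, 89 the conclusion holds.
t = 90: 90 = 2 × 45; 91 = 7 × 13; 92 = 2 × 46; 93 = 3 × 31; 94 = 2 × 47; 95 = 5 × 19; 96 = 2 × 48 — all composite.
So t = 90 is the smallest counterexample.

t = 90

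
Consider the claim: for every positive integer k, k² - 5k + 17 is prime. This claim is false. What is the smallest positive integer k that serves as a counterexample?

k = 13

The first 12 eligible values, up to k = 12, all satisfy the conclusion.
k = 13: k² - 5k + 17 = 121 = 11 × 11, composite.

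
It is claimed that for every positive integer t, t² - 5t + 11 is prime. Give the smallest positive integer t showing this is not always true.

A counterexample is any positive integer t such that t² - 5t + 11 is not prime; we check each in order.
The first 6 eligible values, up to t = 6, all satisfy the conclusion.
t = 7: t² - 5t + 11 = 25 = 5 × 5, composite.

t = 7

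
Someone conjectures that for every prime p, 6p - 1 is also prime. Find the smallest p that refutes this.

For p = 2, 3, 5, 7 the conclusion holds.
p = 11: 6p - 1 = 65 = 5 × 13, not prime.

p = 11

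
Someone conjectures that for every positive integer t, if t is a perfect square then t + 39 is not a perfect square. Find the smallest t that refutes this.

t = 1: 1 + 39 = 40, not a perfect square.
t = 4: 4 + 39 = 43, not a perfect square.
t = 9: 9 + 39 = 48, not a perfect square.
t = 16: 16 + 39 = 55, not a perfect square.
t = 25: 25 = 5² and 25 + 39 = 64 = 8².
Hence t = 25 is a counterexample.

t = 25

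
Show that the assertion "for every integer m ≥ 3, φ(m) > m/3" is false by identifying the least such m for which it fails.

m = 6

For m = 3, 4, 5 the conclusion holds.
m = 6: φ(6) = 2 and 6/3 = 2, so φ(6) ≤ 6/3.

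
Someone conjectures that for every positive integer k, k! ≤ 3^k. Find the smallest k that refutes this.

Check each positive integer k in order until k! > 3^k.
k = 1: k! = 1 and 3^k = 3, so 1 ≤ 3.
k = 2: k! = 2 and 3^k = 9, so 2 ≤ 9.
k = 3: k! = 6 and 3^k = 27, so 6 ≤ 27.
k = 4: k! = 24 and 3^k = 81, so 24 ≤ 81.
k = 5: k! = 120 and 3^k = 243, so 120 ≤ 243.
k = 6: k! = 720 and 3^k = 729, so 720 ≤ 729.
k = 7: k! = 5040 and 3^k = 2187, so 5040 > 2187.

k = 7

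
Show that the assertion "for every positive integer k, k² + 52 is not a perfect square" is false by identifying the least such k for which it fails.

k = 12

For k = 1, 2, 3, 4, …, 9, 10, 11 the conclusion holds.
k = 12: 12² + 52 = 196 = 14², a perfect square.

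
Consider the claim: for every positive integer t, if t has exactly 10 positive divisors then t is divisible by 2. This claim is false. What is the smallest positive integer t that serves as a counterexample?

A counterexample is any positive integer t such that t has exactly 10 positive divisors but t is not divisible by 2; we check each in order.
For t = 48, 80, 112, 162, 176, 208, 272, 304, 368 the conclusion holds.
t = 405: τ(405) = 10; 405 mod 2 = 1.
Thus t = 405 disproves the claim, and no smaller t works.

t = 405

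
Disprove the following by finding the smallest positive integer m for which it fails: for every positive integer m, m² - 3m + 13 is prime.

For m = 1, 2, 3, 4, …, 9, 10, 11 the conclusion holds.
m = 12: m² - 3m + 13 = 121 = 11 × 11, composite.
Thus m = 12 disproves the claim, and no smaller m works.

m = 12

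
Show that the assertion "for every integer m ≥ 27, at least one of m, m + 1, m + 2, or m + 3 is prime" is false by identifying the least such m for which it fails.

We need the least integer m ≥ 27 for which m, m + 1, m + 2, m + 3 are all composite.
m = 27: 29 is prime.
m = 28: 29 is prime.
m = 29: 29 is prime.
m = 30: 31 is prime.
m = 31: 31 is prime.
m = 32: 32 = 2 × 16; 33 = 3 × 11; 34 = 2 × 17; 35 = 5 × 7 — all composite.
So m = 32 is the smallest counterexample.

m = 32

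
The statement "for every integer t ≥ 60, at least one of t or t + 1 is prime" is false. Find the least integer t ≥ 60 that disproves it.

For t = 60, 61 the conclusion holds.
t = 62: 62 = 2 × 31; 63 = 3 × 21 — both composite.
So t = 62 is the smallest counterexample.

t = 62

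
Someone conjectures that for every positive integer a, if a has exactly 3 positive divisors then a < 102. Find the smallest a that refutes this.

We need the least positive integer a for which a has exactly 3 positive divisors but the claim fails.
a = 4: τ(4) = 3; 4 < 102.
a = 9: τ(9) = 3; 9 < 102.
a = 25: τ(25) = 3; 25 < 102.
a = 49: τ(49) = 3; 49 < 102.
a = 121: τ(121) = 3; 121 ≥ 102.
Hence a = 121 is a counterexample.

a = 121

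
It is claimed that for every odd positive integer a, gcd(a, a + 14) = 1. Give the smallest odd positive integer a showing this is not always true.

a = 1: gcd(1, 15) = 1.
a = 3: gcd(3, 17) = 1.
a = 5: gcd(5, 19) = 1.
a = 7: gcd(7, 21) = 7.
So a = 7 is the smallest counterexample.

a = 7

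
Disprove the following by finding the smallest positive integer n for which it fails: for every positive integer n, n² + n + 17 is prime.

n = 16

A counterexample is any positive integer n such that n² + n + 17 is not prime; we check each in order.
For n = 1, 2, 3, 4, …, 13, 14, 15 the conclusion holds.
n = 16: n² + n + 17 = 289 = 17 × 17, composite.
Thus n = 16 disproves the claim, and no smaller n works.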